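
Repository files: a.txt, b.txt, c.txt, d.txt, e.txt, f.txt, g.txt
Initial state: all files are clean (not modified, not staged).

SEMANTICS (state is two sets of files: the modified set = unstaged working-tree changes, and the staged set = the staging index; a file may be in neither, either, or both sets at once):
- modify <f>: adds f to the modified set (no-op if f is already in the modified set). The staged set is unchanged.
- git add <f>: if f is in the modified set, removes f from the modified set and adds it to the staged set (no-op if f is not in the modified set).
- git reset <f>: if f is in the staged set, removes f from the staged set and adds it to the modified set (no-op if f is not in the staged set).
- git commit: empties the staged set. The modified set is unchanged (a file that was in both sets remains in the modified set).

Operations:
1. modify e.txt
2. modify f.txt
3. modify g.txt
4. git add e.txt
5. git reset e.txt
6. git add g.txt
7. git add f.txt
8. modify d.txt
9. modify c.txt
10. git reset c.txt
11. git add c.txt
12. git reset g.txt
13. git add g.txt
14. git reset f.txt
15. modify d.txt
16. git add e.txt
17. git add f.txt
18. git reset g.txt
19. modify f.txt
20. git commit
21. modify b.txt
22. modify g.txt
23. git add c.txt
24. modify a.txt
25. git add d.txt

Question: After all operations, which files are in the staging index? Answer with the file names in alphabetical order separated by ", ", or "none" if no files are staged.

Answer: d.txt

Derivation:
After op 1 (modify e.txt): modified={e.txt} staged={none}
After op 2 (modify f.txt): modified={e.txt, f.txt} staged={none}
After op 3 (modify g.txt): modified={e.txt, f.txt, g.txt} staged={none}
After op 4 (git add e.txt): modified={f.txt, g.txt} staged={e.txt}
After op 5 (git reset e.txt): modified={e.txt, f.txt, g.txt} staged={none}
After op 6 (git add g.txt): modified={e.txt, f.txt} staged={g.txt}
After op 7 (git add f.txt): modified={e.txt} staged={f.txt, g.txt}
After op 8 (modify d.txt): modified={d.txt, e.txt} staged={f.txt, g.txt}
After op 9 (modify c.txt): modified={c.txt, d.txt, e.txt} staged={f.txt, g.txt}
After op 10 (git reset c.txt): modified={c.txt, d.txt, e.txt} staged={f.txt, g.txt}
After op 11 (git add c.txt): modified={d.txt, e.txt} staged={c.txt, f.txt, g.txt}
After op 12 (git reset g.txt): modified={d.txt, e.txt, g.txt} staged={c.txt, f.txt}
After op 13 (git add g.txt): modified={d.txt, e.txt} staged={c.txt, f.txt, g.txt}
After op 14 (git reset f.txt): modified={d.txt, e.txt, f.txt} staged={c.txt, g.txt}
After op 15 (modify d.txt): modified={d.txt, e.txt, f.txt} staged={c.txt, g.txt}
After op 16 (git add e.txt): modified={d.txt, f.txt} staged={c.txt, e.txt, g.txt}
After op 17 (git add f.txt): modified={d.txt} staged={c.txt, e.txt, f.txt, g.txt}
After op 18 (git reset g.txt): modified={d.txt, g.txt} staged={c.txt, e.txt, f.txt}
After op 19 (modify f.txt): modified={d.txt, f.txt, g.txt} staged={c.txt, e.txt, f.txt}
After op 20 (git commit): modified={d.txt, f.txt, g.txt} staged={none}
After op 21 (modify b.txt): modified={b.txt, d.txt, f.txt, g.txt} staged={none}
After op 22 (modify g.txt): modified={b.txt, d.txt, f.txt, g.txt} staged={none}
After op 23 (git add c.txt): modified={b.txt, d.txt, f.txt, g.txt} staged={none}
After op 24 (modify a.txt): modified={a.txt, b.txt, d.txt, f.txt, g.txt} staged={none}
After op 25 (git add d.txt): modified={a.txt, b.txt, f.txt, g.txt} staged={d.txt}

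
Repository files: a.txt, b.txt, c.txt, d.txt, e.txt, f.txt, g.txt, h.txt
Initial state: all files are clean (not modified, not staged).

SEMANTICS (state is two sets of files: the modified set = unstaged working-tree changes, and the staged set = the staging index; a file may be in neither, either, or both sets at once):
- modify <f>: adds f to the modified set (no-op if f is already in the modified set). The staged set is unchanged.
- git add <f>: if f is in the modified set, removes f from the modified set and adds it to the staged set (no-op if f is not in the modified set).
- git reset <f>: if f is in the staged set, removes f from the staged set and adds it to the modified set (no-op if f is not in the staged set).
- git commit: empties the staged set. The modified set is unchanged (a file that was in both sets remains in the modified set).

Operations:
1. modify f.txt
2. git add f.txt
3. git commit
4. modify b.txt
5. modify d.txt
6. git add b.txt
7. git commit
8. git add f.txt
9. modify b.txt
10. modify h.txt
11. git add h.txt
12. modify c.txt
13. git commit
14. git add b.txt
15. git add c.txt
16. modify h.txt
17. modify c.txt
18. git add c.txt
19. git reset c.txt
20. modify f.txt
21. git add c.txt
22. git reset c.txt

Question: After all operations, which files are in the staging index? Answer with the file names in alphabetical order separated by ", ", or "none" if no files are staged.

Answer: b.txt

Derivation:
After op 1 (modify f.txt): modified={f.txt} staged={none}
After op 2 (git add f.txt): modified={none} staged={f.txt}
After op 3 (git commit): modified={none} staged={none}
After op 4 (modify b.txt): modified={b.txt} staged={none}
After op 5 (modify d.txt): modified={b.txt, d.txt} staged={none}
After op 6 (git add b.txt): modified={d.txt} staged={b.txt}
After op 7 (git commit): modified={d.txt} staged={none}
After op 8 (git add f.txt): modified={d.txt} staged={none}
After op 9 (modify b.txt): modified={b.txt, d.txt} staged={none}
After op 10 (modify h.txt): modified={b.txt, d.txt, h.txt} staged={none}
After op 11 (git add h.txt): modified={b.txt, d.txt} staged={h.txt}
After op 12 (modify c.txt): modified={b.txt, c.txt, d.txt} staged={h.txt}
After op 13 (git commit): modified={b.txt, c.txt, d.txt} staged={none}
After op 14 (git add b.txt): modified={c.txt, d.txt} staged={b.txt}
After op 15 (git add c.txt): modified={d.txt} staged={b.txt, c.txt}
After op 16 (modify h.txt): modified={d.txt, h.txt} staged={b.txt, c.txt}
After op 17 (modify c.txt): modified={c.txt, d.txt, h.txt} staged={b.txt, c.txt}
After op 18 (git add c.txt): modified={d.txt, h.txt} staged={b.txt, c.txt}
After op 19 (git reset c.txt): modified={c.txt, d.txt, h.txt} staged={b.txt}
After op 20 (modify f.txt): modified={c.txt, d.txt, f.txt, h.txt} staged={b.txt}
After op 21 (git add c.txt): modified={d.txt, f.txt, h.txt} staged={b.txt, c.txt}
After op 22 (git reset c.txt): modified={c.txt, d.txt, f.txt, h.txt} staged={b.txt}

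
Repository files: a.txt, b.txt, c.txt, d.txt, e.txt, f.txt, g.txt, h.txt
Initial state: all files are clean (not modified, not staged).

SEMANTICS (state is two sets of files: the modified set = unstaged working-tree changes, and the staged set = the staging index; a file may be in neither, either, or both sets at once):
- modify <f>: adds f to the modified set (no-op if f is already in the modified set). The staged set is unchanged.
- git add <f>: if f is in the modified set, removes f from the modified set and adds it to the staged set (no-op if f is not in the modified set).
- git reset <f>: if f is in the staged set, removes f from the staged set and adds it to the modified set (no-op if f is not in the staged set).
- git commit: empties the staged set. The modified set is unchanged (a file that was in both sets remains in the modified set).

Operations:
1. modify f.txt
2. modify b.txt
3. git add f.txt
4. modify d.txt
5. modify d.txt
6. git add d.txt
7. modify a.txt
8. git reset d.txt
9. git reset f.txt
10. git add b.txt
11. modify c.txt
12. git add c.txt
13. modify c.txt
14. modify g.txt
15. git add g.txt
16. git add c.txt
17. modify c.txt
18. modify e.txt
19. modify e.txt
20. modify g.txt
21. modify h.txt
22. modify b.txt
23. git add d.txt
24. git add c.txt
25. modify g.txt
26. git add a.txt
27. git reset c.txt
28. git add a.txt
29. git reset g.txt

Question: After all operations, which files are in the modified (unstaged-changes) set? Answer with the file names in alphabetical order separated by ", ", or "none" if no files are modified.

After op 1 (modify f.txt): modified={f.txt} staged={none}
After op 2 (modify b.txt): modified={b.txt, f.txt} staged={none}
After op 3 (git add f.txt): modified={b.txt} staged={f.txt}
After op 4 (modify d.txt): modified={b.txt, d.txt} staged={f.txt}
After op 5 (modify d.txt): modified={b.txt, d.txt} staged={f.txt}
After op 6 (git add d.txt): modified={b.txt} staged={d.txt, f.txt}
After op 7 (modify a.txt): modified={a.txt, b.txt} staged={d.txt, f.txt}
After op 8 (git reset d.txt): modified={a.txt, b.txt, d.txt} staged={f.txt}
After op 9 (git reset f.txt): modified={a.txt, b.txt, d.txt, f.txt} staged={none}
After op 10 (git add b.txt): modified={a.txt, d.txt, f.txt} staged={b.txt}
After op 11 (modify c.txt): modified={a.txt, c.txt, d.txt, f.txt} staged={b.txt}
After op 12 (git add c.txt): modified={a.txt, d.txt, f.txt} staged={b.txt, c.txt}
After op 13 (modify c.txt): modified={a.txt, c.txt, d.txt, f.txt} staged={b.txt, c.txt}
After op 14 (modify g.txt): modified={a.txt, c.txt, d.txt, f.txt, g.txt} staged={b.txt, c.txt}
After op 15 (git add g.txt): modified={a.txt, c.txt, d.txt, f.txt} staged={b.txt, c.txt, g.txt}
After op 16 (git add c.txt): modified={a.txt, d.txt, f.txt} staged={b.txt, c.txt, g.txt}
After op 17 (modify c.txt): modified={a.txt, c.txt, d.txt, f.txt} staged={b.txt, c.txt, g.txt}
After op 18 (modify e.txt): modified={a.txt, c.txt, d.txt, e.txt, f.txt} staged={b.txt, c.txt, g.txt}
After op 19 (modify e.txt): modified={a.txt, c.txt, d.txt, e.txt, f.txt} staged={b.txt, c.txt, g.txt}
After op 20 (modify g.txt): modified={a.txt, c.txt, d.txt, e.txt, f.txt, g.txt} staged={b.txt, c.txt, g.txt}
After op 21 (modify h.txt): modified={a.txt, c.txt, d.txt, e.txt, f.txt, g.txt, h.txt} staged={b.txt, c.txt, g.txt}
After op 22 (modify b.txt): modified={a.txt, b.txt, c.txt, d.txt, e.txt, f.txt, g.txt, h.txt} staged={b.txt, c.txt, g.txt}
After op 23 (git add d.txt): modified={a.txt, b.txt, c.txt, e.txt, f.txt, g.txt, h.txt} staged={b.txt, c.txt, d.txt, g.txt}
After op 24 (git add c.txt): modified={a.txt, b.txt, e.txt, f.txt, g.txt, h.txt} staged={b.txt, c.txt, d.txt, g.txt}
After op 25 (modify g.txt): modified={a.txt, b.txt, e.txt, f.txt, g.txt, h.txt} staged={b.txt, c.txt, d.txt, g.txt}
After op 26 (git add a.txt): modified={b.txt, e.txt, f.txt, g.txt, h.txt} staged={a.txt, b.txt, c.txt, d.txt, g.txt}
After op 27 (git reset c.txt): modified={b.txt, c.txt, e.txt, f.txt, g.txt, h.txt} staged={a.txt, b.txt, d.txt, g.txt}
After op 28 (git add a.txt): modified={b.txt, c.txt, e.txt, f.txt, g.txt, h.txt} staged={a.txt, b.txt, d.txt, g.txt}
After op 29 (git reset g.txt): modified={b.txt, c.txt, e.txt, f.txt, g.txt, h.txt} staged={a.txt, b.txt, d.txt}

Answer: b.txt, c.txt, e.txt, f.txt, g.txt, h.txt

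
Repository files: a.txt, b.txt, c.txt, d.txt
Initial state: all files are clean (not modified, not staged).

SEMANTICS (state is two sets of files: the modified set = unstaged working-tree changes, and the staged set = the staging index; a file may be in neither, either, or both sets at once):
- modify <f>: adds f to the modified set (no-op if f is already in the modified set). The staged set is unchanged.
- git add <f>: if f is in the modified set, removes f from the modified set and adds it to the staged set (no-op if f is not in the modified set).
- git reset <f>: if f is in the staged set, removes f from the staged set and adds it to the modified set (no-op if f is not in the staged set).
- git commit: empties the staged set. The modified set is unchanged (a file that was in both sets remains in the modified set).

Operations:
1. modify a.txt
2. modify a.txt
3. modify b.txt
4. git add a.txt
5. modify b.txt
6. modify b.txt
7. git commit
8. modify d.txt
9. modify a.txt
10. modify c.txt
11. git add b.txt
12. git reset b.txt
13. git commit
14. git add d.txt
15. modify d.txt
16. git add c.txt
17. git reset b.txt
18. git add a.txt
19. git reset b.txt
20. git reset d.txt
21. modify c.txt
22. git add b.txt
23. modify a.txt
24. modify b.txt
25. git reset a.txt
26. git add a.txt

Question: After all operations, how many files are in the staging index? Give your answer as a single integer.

Answer: 3

Derivation:
After op 1 (modify a.txt): modified={a.txt} staged={none}
After op 2 (modify a.txt): modified={a.txt} staged={none}
After op 3 (modify b.txt): modified={a.txt, b.txt} staged={none}
After op 4 (git add a.txt): modified={b.txt} staged={a.txt}
After op 5 (modify b.txt): modified={b.txt} staged={a.txt}
After op 6 (modify b.txt): modified={b.txt} staged={a.txt}
After op 7 (git commit): modified={b.txt} staged={none}
After op 8 (modify d.txt): modified={b.txt, d.txt} staged={none}
After op 9 (modify a.txt): modified={a.txt, b.txt, d.txt} staged={none}
After op 10 (modify c.txt): modified={a.txt, b.txt, c.txt, d.txt} staged={none}
After op 11 (git add b.txt): modified={a.txt, c.txt, d.txt} staged={b.txt}
After op 12 (git reset b.txt): modified={a.txt, b.txt, c.txt, d.txt} staged={none}
After op 13 (git commit): modified={a.txt, b.txt, c.txt, d.txt} staged={none}
After op 14 (git add d.txt): modified={a.txt, b.txt, c.txt} staged={d.txt}
After op 15 (modify d.txt): modified={a.txt, b.txt, c.txt, d.txt} staged={d.txt}
After op 16 (git add c.txt): modified={a.txt, b.txt, d.txt} staged={c.txt, d.txt}
After op 17 (git reset b.txt): modified={a.txt, b.txt, d.txt} staged={c.txt, d.txt}
After op 18 (git add a.txt): modified={b.txt, d.txt} staged={a.txt, c.txt, d.txt}
After op 19 (git reset b.txt): modified={b.txt, d.txt} staged={a.txt, c.txt, d.txt}
After op 20 (git reset d.txt): modified={b.txt, d.txt} staged={a.txt, c.txt}
After op 21 (modify c.txt): modified={b.txt, c.txt, d.txt} staged={a.txt, c.txt}
After op 22 (git add b.txt): modified={c.txt, d.txt} staged={a.txt, b.txt, c.txt}
After op 23 (modify a.txt): modified={a.txt, c.txt, d.txt} staged={a.txt, b.txt, c.txt}
After op 24 (modify b.txt): modified={a.txt, b.txt, c.txt, d.txt} staged={a.txt, b.txt, c.txt}
After op 25 (git reset a.txt): modified={a.txt, b.txt, c.txt, d.txt} staged={b.txt, c.txt}
After op 26 (git add a.txt): modified={b.txt, c.txt, d.txt} staged={a.txt, b.txt, c.txt}
Final staged set: {a.txt, b.txt, c.txt} -> count=3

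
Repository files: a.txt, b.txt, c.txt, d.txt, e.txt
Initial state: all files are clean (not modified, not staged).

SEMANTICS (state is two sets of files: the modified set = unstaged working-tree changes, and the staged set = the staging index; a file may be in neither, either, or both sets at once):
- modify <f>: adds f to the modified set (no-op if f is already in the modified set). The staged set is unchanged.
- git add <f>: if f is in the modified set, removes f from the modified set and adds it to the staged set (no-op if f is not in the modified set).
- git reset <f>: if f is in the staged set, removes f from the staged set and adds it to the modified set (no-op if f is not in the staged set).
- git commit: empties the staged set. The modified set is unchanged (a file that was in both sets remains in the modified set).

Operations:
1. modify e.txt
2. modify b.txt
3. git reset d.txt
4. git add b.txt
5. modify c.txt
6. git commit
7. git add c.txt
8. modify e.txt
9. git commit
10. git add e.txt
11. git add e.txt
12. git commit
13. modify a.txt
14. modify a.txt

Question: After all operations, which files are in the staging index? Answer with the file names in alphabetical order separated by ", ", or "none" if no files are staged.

Answer: none

Derivation:
After op 1 (modify e.txt): modified={e.txt} staged={none}
After op 2 (modify b.txt): modified={b.txt, e.txt} staged={none}
After op 3 (git reset d.txt): modified={b.txt, e.txt} staged={none}
After op 4 (git add b.txt): modified={e.txt} staged={b.txt}
After op 5 (modify c.txt): modified={c.txt, e.txt} staged={b.txt}
After op 6 (git commit): modified={c.txt, e.txt} staged={none}
After op 7 (git add c.txt): modified={e.txt} staged={c.txt}
After op 8 (modify e.txt): modified={e.txt} staged={c.txt}
After op 9 (git commit): modified={e.txt} staged={none}
After op 10 (git add e.txt): modified={none} staged={e.txt}
After op 11 (git add e.txt): modified={none} staged={e.txt}
After op 12 (git commit): modified={none} staged={none}
After op 13 (modify a.txt): modified={a.txt} staged={none}
After op 14 (modify a.txt): modified={a.txt} staged={none}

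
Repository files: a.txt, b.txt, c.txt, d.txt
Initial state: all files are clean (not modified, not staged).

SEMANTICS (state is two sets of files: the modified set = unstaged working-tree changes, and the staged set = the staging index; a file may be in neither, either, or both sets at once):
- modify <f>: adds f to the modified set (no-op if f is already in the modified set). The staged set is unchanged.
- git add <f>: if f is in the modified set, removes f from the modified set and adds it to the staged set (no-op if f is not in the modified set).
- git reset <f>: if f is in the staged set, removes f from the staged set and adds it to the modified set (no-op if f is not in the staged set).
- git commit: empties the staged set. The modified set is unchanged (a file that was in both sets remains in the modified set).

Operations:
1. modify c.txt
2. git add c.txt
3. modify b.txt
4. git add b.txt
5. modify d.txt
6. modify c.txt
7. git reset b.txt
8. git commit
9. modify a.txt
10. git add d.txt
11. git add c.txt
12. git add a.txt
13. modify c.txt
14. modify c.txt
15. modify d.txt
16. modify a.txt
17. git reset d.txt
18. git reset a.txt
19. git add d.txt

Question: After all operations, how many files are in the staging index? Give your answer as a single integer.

Answer: 2

Derivation:
After op 1 (modify c.txt): modified={c.txt} staged={none}
After op 2 (git add c.txt): modified={none} staged={c.txt}
After op 3 (modify b.txt): modified={b.txt} staged={c.txt}
After op 4 (git add b.txt): modified={none} staged={b.txt, c.txt}
After op 5 (modify d.txt): modified={d.txt} staged={b.txt, c.txt}
After op 6 (modify c.txt): modified={c.txt, d.txt} staged={b.txt, c.txt}
After op 7 (git reset b.txt): modified={b.txt, c.txt, d.txt} staged={c.txt}
After op 8 (git commit): modified={b.txt, c.txt, d.txt} staged={none}
After op 9 (modify a.txt): modified={a.txt, b.txt, c.txt, d.txt} staged={none}
After op 10 (git add d.txt): modified={a.txt, b.txt, c.txt} staged={d.txt}
After op 11 (git add c.txt): modified={a.txt, b.txt} staged={c.txt, d.txt}
After op 12 (git add a.txt): modified={b.txt} staged={a.txt, c.txt, d.txt}
After op 13 (modify c.txt): modified={b.txt, c.txt} staged={a.txt, c.txt, d.txt}
After op 14 (modify c.txt): modified={b.txt, c.txt} staged={a.txt, c.txt, d.txt}
After op 15 (modify d.txt): modified={b.txt, c.txt, d.txt} staged={a.txt, c.txt, d.txt}
After op 16 (modify a.txt): modified={a.txt, b.txt, c.txt, d.txt} staged={a.txt, c.txt, d.txt}
After op 17 (git reset d.txt): modified={a.txt, b.txt, c.txt, d.txt} staged={a.txt, c.txt}
After op 18 (git reset a.txt): modified={a.txt, b.txt, c.txt, d.txt} staged={c.txt}
After op 19 (git add d.txt): modified={a.txt, b.txt, c.txt} staged={c.txt, d.txt}
Final staged set: {c.txt, d.txt} -> count=2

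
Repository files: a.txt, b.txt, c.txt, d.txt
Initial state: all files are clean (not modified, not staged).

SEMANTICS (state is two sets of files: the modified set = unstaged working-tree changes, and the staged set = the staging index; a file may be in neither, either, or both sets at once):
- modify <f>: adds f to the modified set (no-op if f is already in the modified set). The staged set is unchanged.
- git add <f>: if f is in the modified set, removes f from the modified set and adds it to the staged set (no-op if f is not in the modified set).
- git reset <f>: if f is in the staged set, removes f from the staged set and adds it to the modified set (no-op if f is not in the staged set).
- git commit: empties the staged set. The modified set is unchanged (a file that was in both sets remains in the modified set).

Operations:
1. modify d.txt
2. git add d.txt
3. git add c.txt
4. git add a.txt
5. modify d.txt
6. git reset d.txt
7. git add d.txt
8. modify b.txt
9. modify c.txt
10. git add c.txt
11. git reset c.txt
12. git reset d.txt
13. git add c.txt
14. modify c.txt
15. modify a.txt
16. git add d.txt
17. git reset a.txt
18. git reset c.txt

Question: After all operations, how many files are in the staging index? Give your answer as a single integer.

After op 1 (modify d.txt): modified={d.txt} staged={none}
After op 2 (git add d.txt): modified={none} staged={d.txt}
After op 3 (git add c.txt): modified={none} staged={d.txt}
After op 4 (git add a.txt): modified={none} staged={d.txt}
After op 5 (modify d.txt): modified={d.txt} staged={d.txt}
After op 6 (git reset d.txt): modified={d.txt} staged={none}
After op 7 (git add d.txt): modified={none} staged={d.txt}
After op 8 (modify b.txt): modified={b.txt} staged={d.txt}
After op 9 (modify c.txt): modified={b.txt, c.txt} staged={d.txt}
After op 10 (git add c.txt): modified={b.txt} staged={c.txt, d.txt}
After op 11 (git reset c.txt): modified={b.txt, c.txt} staged={d.txt}
After op 12 (git reset d.txt): modified={b.txt, c.txt, d.txt} staged={none}
After op 13 (git add c.txt): modified={b.txt, d.txt} staged={c.txt}
After op 14 (modify c.txt): modified={b.txt, c.txt, d.txt} staged={c.txt}
After op 15 (modify a.txt): modified={a.txt, b.txt, c.txt, d.txt} staged={c.txt}
After op 16 (git add d.txt): modified={a.txt, b.txt, c.txt} staged={c.txt, d.txt}
After op 17 (git reset a.txt): modified={a.txt, b.txt, c.txt} staged={c.txt, d.txt}
After op 18 (git reset c.txt): modified={a.txt, b.txt, c.txt} staged={d.txt}
Final staged set: {d.txt} -> count=1

Answer: 1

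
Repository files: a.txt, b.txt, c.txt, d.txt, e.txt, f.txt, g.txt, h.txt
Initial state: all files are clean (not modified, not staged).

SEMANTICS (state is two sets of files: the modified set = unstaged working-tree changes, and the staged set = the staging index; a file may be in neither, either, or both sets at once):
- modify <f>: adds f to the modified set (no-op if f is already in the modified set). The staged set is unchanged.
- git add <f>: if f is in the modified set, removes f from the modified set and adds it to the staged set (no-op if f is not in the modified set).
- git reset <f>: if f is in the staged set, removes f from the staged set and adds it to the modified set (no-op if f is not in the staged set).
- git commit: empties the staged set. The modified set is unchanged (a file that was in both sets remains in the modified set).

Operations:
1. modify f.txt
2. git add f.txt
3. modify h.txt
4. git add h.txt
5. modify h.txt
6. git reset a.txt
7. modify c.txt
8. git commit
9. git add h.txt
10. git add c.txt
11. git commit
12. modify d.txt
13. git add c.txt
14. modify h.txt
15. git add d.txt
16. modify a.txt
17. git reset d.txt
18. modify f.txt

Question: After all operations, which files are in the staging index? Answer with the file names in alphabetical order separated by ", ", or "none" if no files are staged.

Answer: none

Derivation:
After op 1 (modify f.txt): modified={f.txt} staged={none}
After op 2 (git add f.txt): modified={none} staged={f.txt}
After op 3 (modify h.txt): modified={h.txt} staged={f.txt}
After op 4 (git add h.txt): modified={none} staged={f.txt, h.txt}
After op 5 (modify h.txt): modified={h.txt} staged={f.txt, h.txt}
After op 6 (git reset a.txt): modified={h.txt} staged={f.txt, h.txt}
After op 7 (modify c.txt): modified={c.txt, h.txt} staged={f.txt, h.txt}
After op 8 (git commit): modified={c.txt, h.txt} staged={none}
After op 9 (git add h.txt): modified={c.txt} staged={h.txt}
After op 10 (git add c.txt): modified={none} staged={c.txt, h.txt}
After op 11 (git commit): modified={none} staged={none}
After op 12 (modify d.txt): modified={d.txt} staged={none}
After op 13 (git add c.txt): modified={d.txt} staged={none}
After op 14 (modify h.txt): modified={d.txt, h.txt} staged={none}
After op 15 (git add d.txt): modified={h.txt} staged={d.txt}
After op 16 (modify a.txt): modified={a.txt, h.txt} staged={d.txt}
After op 17 (git reset d.txt): modified={a.txt, d.txt, h.txt} staged={none}
After op 18 (modify f.txt): modified={a.txt, d.txt, f.txt, h.txt} staged={none}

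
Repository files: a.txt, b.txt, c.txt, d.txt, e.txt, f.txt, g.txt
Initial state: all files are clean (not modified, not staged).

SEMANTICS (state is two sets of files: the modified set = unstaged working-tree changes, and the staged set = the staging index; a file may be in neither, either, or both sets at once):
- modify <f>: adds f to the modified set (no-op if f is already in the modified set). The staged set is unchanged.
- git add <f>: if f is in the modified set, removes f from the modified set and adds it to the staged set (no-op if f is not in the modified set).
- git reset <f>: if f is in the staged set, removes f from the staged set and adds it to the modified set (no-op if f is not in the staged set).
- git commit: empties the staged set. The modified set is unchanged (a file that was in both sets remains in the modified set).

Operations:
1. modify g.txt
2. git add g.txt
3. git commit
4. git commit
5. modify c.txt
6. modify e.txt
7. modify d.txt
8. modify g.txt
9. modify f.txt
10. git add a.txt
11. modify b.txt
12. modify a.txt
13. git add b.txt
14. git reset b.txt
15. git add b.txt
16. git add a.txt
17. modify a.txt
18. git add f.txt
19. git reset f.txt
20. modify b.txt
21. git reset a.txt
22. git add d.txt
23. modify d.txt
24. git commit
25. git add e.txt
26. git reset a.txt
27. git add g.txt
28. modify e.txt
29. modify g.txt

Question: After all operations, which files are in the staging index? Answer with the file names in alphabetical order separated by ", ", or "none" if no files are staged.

Answer: e.txt, g.txt

Derivation:
After op 1 (modify g.txt): modified={g.txt} staged={none}
After op 2 (git add g.txt): modified={none} staged={g.txt}
After op 3 (git commit): modified={none} staged={none}
After op 4 (git commit): modified={none} staged={none}
After op 5 (modify c.txt): modified={c.txt} staged={none}
After op 6 (modify e.txt): modified={c.txt, e.txt} staged={none}
After op 7 (modify d.txt): modified={c.txt, d.txt, e.txt} staged={none}
After op 8 (modify g.txt): modified={c.txt, d.txt, e.txt, g.txt} staged={none}
After op 9 (modify f.txt): modified={c.txt, d.txt, e.txt, f.txt, g.txt} staged={none}
After op 10 (git add a.txt): modified={c.txt, d.txt, e.txt, f.txt, g.txt} staged={none}
After op 11 (modify b.txt): modified={b.txt, c.txt, d.txt, e.txt, f.txt, g.txt} staged={none}
After op 12 (modify a.txt): modified={a.txt, b.txt, c.txt, d.txt, e.txt, f.txt, g.txt} staged={none}
After op 13 (git add b.txt): modified={a.txt, c.txt, d.txt, e.txt, f.txt, g.txt} staged={b.txt}
After op 14 (git reset b.txt): modified={a.txt, b.txt, c.txt, d.txt, e.txt, f.txt, g.txt} staged={none}
After op 15 (git add b.txt): modified={a.txt, c.txt, d.txt, e.txt, f.txt, g.txt} staged={b.txt}
After op 16 (git add a.txt): modified={c.txt, d.txt, e.txt, f.txt, g.txt} staged={a.txt, b.txt}
After op 17 (modify a.txt): modified={a.txt, c.txt, d.txt, e.txt, f.txt, g.txt} staged={a.txt, b.txt}
After op 18 (git add f.txt): modified={a.txt, c.txt, d.txt, e.txt, g.txt} staged={a.txt, b.txt, f.txt}
After op 19 (git reset f.txt): modified={a.txt, c.txt, d.txt, e.txt, f.txt, g.txt} staged={a.txt, b.txt}
After op 20 (modify b.txt): modified={a.txt, b.txt, c.txt, d.txt, e.txt, f.txt, g.txt} staged={a.txt, b.txt}
After op 21 (git reset a.txt): modified={a.txt, b.txt, c.txt, d.txt, e.txt, f.txt, g.txt} staged={b.txt}
After op 22 (git add d.txt): modified={a.txt, b.txt, c.txt, e.txt, f.txt, g.txt} staged={b.txt, d.txt}
After op 23 (modify d.txt): modified={a.txt, b.txt, c.txt, d.txt, e.txt, f.txt, g.txt} staged={b.txt, d.txt}
After op 24 (git commit): modified={a.txt, b.txt, c.txt, d.txt, e.txt, f.txt, g.txt} staged={none}
After op 25 (git add e.txt): modified={a.txt, b.txt, c.txt, d.txt, f.txt, g.txt} staged={e.txt}
After op 26 (git reset a.txt): modified={a.txt, b.txt, c.txt, d.txt, f.txt, g.txt} staged={e.txt}
After op 27 (git add g.txt): modified={a.txt, b.txt, c.txt, d.txt, f.txt} staged={e.txt, g.txt}
After op 28 (modify e.txt): modified={a.txt, b.txt, c.txt, d.txt, e.txt, f.txt} staged={e.txt, g.txt}
After op 29 (modify g.txt): modified={a.txt, b.txt, c.txt, d.txt, e.txt, f.txt, g.txt} staged={e.txt, g.txt}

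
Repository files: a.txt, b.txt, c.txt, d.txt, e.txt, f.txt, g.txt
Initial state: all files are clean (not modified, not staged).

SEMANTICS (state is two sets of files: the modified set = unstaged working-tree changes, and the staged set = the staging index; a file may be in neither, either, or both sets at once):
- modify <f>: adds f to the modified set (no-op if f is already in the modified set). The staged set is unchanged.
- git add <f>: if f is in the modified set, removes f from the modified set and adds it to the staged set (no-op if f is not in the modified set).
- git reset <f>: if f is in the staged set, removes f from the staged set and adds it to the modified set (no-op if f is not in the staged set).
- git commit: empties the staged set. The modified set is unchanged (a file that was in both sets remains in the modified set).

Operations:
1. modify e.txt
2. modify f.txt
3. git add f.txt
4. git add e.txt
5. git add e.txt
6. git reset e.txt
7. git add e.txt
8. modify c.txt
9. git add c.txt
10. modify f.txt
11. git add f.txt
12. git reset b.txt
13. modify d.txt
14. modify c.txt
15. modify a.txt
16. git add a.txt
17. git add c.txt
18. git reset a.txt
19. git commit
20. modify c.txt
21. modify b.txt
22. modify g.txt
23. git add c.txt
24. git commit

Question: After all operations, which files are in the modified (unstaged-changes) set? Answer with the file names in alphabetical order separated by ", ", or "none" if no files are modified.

Answer: a.txt, b.txt, d.txt, g.txt

Derivation:
After op 1 (modify e.txt): modified={e.txt} staged={none}
After op 2 (modify f.txt): modified={e.txt, f.txt} staged={none}
After op 3 (git add f.txt): modified={e.txt} staged={f.txt}
After op 4 (git add e.txt): modified={none} staged={e.txt, f.txt}
After op 5 (git add e.txt): modified={none} staged={e.txt, f.txt}
After op 6 (git reset e.txt): modified={e.txt} staged={f.txt}
After op 7 (git add e.txt): modified={none} staged={e.txt, f.txt}
After op 8 (modify c.txt): modified={c.txt} staged={e.txt, f.txt}
After op 9 (git add c.txt): modified={none} staged={c.txt, e.txt, f.txt}
After op 10 (modify f.txt): modified={f.txt} staged={c.txt, e.txt, f.txt}
After op 11 (git add f.txt): modified={none} staged={c.txt, e.txt, f.txt}
After op 12 (git reset b.txt): modified={none} staged={c.txt, e.txt, f.txt}
After op 13 (modify d.txt): modified={d.txt} staged={c.txt, e.txt, f.txt}
After op 14 (modify c.txt): modified={c.txt, d.txt} staged={c.txt, e.txt, f.txt}
After op 15 (modify a.txt): modified={a.txt, c.txt, d.txt} staged={c.txt, e.txt, f.txt}
After op 16 (git add a.txt): modified={c.txt, d.txt} staged={a.txt, c.txt, e.txt, f.txt}
After op 17 (git add c.txt): modified={d.txt} staged={a.txt, c.txt, e.txt, f.txt}
After op 18 (git reset a.txt): modified={a.txt, d.txt} staged={c.txt, e.txt, f.txt}
After op 19 (git commit): modified={a.txt, d.txt} staged={none}
After op 20 (modify c.txt): modified={a.txt, c.txt, d.txt} staged={none}
After op 21 (modify b.txt): modified={a.txt, b.txt, c.txt, d.txt} staged={none}
After op 22 (modify g.txt): modified={a.txt, b.txt, c.txt, d.txt, g.txt} staged={none}
After op 23 (git add c.txt): modified={a.txt, b.txt, d.txt, g.txt} staged={c.txt}
After op 24 (git commit): modified={a.txt, b.txt, d.txt, g.txt} staged={none}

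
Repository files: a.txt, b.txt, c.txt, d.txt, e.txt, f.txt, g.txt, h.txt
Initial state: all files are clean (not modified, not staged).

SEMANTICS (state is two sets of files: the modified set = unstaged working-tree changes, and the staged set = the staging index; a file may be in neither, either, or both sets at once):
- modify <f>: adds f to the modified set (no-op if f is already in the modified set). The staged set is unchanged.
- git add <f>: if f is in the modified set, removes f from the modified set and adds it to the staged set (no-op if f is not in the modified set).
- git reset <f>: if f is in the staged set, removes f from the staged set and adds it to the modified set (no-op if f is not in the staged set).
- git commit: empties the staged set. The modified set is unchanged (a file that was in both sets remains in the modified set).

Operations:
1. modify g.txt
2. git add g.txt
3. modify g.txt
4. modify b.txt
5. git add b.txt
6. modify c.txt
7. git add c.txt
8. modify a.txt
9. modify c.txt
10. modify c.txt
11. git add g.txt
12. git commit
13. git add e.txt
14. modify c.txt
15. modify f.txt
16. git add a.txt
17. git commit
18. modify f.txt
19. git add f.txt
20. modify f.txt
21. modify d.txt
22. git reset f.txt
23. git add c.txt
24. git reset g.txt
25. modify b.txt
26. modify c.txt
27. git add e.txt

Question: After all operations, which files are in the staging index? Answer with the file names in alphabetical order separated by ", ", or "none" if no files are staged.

After op 1 (modify g.txt): modified={g.txt} staged={none}
After op 2 (git add g.txt): modified={none} staged={g.txt}
After op 3 (modify g.txt): modified={g.txt} staged={g.txt}
After op 4 (modify b.txt): modified={b.txt, g.txt} staged={g.txt}
After op 5 (git add b.txt): modified={g.txt} staged={b.txt, g.txt}
After op 6 (modify c.txt): modified={c.txt, g.txt} staged={b.txt, g.txt}
After op 7 (git add c.txt): modified={g.txt} staged={b.txt, c.txt, g.txt}
After op 8 (modify a.txt): modified={a.txt, g.txt} staged={b.txt, c.txt, g.txt}
After op 9 (modify c.txt): modified={a.txt, c.txt, g.txt} staged={b.txt, c.txt, g.txt}
After op 10 (modify c.txt): modified={a.txt, c.txt, g.txt} staged={b.txt, c.txt, g.txt}
After op 11 (git add g.txt): modified={a.txt, c.txt} staged={b.txt, c.txt, g.txt}
After op 12 (git commit): modified={a.txt, c.txt} staged={none}
After op 13 (git add e.txt): modified={a.txt, c.txt} staged={none}
After op 14 (modify c.txt): modified={a.txt, c.txt} staged={none}
After op 15 (modify f.txt): modified={a.txt, c.txt, f.txt} staged={none}
After op 16 (git add a.txt): modified={c.txt, f.txt} staged={a.txt}
After op 17 (git commit): modified={c.txt, f.txt} staged={none}
After op 18 (modify f.txt): modified={c.txt, f.txt} staged={none}
After op 19 (git add f.txt): modified={c.txt} staged={f.txt}
After op 20 (modify f.txt): modified={c.txt, f.txt} staged={f.txt}
After op 21 (modify d.txt): modified={c.txt, d.txt, f.txt} staged={f.txt}
After op 22 (git reset f.txt): modified={c.txt, d.txt, f.txt} staged={none}
After op 23 (git add c.txt): modified={d.txt, f.txt} staged={c.txt}
After op 24 (git reset g.txt): modified={d.txt, f.txt} staged={c.txt}
After op 25 (modify b.txt): modified={b.txt, d.txt, f.txt} staged={c.txt}
After op 26 (modify c.txt): modified={b.txt, c.txt, d.txt, f.txt} staged={c.txt}
After op 27 (git add e.txt): modified={b.txt, c.txt, d.txt, f.txt} staged={c.txt}

Answer: c.txt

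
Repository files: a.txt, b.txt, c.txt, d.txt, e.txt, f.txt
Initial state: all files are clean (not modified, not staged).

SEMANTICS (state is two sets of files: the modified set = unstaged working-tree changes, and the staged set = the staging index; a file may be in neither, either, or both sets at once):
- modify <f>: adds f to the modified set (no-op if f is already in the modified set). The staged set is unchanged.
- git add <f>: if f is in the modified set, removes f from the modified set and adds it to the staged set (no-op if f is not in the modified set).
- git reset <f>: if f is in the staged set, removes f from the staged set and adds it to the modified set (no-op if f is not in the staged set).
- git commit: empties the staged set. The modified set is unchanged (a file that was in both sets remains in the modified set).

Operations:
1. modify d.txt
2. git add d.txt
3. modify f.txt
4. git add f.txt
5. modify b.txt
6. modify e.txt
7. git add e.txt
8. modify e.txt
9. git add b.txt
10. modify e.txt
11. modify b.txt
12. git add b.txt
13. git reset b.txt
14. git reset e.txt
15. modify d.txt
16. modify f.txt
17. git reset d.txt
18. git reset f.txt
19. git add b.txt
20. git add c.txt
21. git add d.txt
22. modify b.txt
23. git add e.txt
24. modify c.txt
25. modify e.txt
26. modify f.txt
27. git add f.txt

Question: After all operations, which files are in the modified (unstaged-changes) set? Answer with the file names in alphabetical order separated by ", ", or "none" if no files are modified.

After op 1 (modify d.txt): modified={d.txt} staged={none}
After op 2 (git add d.txt): modified={none} staged={d.txt}
After op 3 (modify f.txt): modified={f.txt} staged={d.txt}
After op 4 (git add f.txt): modified={none} staged={d.txt, f.txt}
After op 5 (modify b.txt): modified={b.txt} staged={d.txt, f.txt}
After op 6 (modify e.txt): modified={b.txt, e.txt} staged={d.txt, f.txt}
After op 7 (git add e.txt): modified={b.txt} staged={d.txt, e.txt, f.txt}
After op 8 (modify e.txt): modified={b.txt, e.txt} staged={d.txt, e.txt, f.txt}
After op 9 (git add b.txt): modified={e.txt} staged={b.txt, d.txt, e.txt, f.txt}
After op 10 (modify e.txt): modified={e.txt} staged={b.txt, d.txt, e.txt, f.txt}
After op 11 (modify b.txt): modified={b.txt, e.txt} staged={b.txt, d.txt, e.txt, f.txt}
After op 12 (git add b.txt): modified={e.txt} staged={b.txt, d.txt, e.txt, f.txt}
After op 13 (git reset b.txt): modified={b.txt, e.txt} staged={d.txt, e.txt, f.txt}
After op 14 (git reset e.txt): modified={b.txt, e.txt} staged={d.txt, f.txt}
After op 15 (modify d.txt): modified={b.txt, d.txt, e.txt} staged={d.txt, f.txt}
After op 16 (modify f.txt): modified={b.txt, d.txt, e.txt, f.txt} staged={d.txt, f.txt}
After op 17 (git reset d.txt): modified={b.txt, d.txt, e.txt, f.txt} staged={f.txt}
After op 18 (git reset f.txt): modified={b.txt, d.txt, e.txt, f.txt} staged={none}
After op 19 (git add b.txt): modified={d.txt, e.txt, f.txt} staged={b.txt}
After op 20 (git add c.txt): modified={d.txt, e.txt, f.txt} staged={b.txt}
After op 21 (git add d.txt): modified={e.txt, f.txt} staged={b.txt, d.txt}
After op 22 (modify b.txt): modified={b.txt, e.txt, f.txt} staged={b.txt, d.txt}
After op 23 (git add e.txt): modified={b.txt, f.txt} staged={b.txt, d.txt, e.txt}
After op 24 (modify c.txt): modified={b.txt, c.txt, f.txt} staged={b.txt, d.txt, e.txt}
After op 25 (modify e.txt): modified={b.txt, c.txt, e.txt, f.txt} staged={b.txt, d.txt, e.txt}
After op 26 (modify f.txt): modified={b.txt, c.txt, e.txt, f.txt} staged={b.txt, d.txt, e.txt}
After op 27 (git add f.txt): modified={b.txt, c.txt, e.txt} staged={b.txt, d.txt, e.txt, f.txt}

Answer: b.txt, c.txt, e.txt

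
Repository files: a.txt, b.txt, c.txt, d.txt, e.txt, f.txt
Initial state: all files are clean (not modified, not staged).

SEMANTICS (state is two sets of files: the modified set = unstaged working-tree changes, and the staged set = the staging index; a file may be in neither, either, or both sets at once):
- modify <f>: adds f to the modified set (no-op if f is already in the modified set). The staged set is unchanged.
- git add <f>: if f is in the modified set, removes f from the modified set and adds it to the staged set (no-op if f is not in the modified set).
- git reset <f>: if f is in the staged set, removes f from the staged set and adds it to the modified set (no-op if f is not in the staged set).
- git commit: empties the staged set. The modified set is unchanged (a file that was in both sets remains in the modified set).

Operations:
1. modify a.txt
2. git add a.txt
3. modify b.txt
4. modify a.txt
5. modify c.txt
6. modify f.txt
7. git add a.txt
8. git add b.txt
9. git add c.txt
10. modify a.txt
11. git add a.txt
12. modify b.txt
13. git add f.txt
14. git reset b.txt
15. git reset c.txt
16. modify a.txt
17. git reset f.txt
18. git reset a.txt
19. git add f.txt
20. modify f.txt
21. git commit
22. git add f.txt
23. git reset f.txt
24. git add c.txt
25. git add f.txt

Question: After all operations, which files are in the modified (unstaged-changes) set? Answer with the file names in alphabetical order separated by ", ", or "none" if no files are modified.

Answer: a.txt, b.txt

Derivation:
After op 1 (modify a.txt): modified={a.txt} staged={none}
After op 2 (git add a.txt): modified={none} staged={a.txt}
After op 3 (modify b.txt): modified={b.txt} staged={a.txt}
After op 4 (modify a.txt): modified={a.txt, b.txt} staged={a.txt}
After op 5 (modify c.txt): modified={a.txt, b.txt, c.txt} staged={a.txt}
After op 6 (modify f.txt): modified={a.txt, b.txt, c.txt, f.txt} staged={a.txt}
After op 7 (git add a.txt): modified={b.txt, c.txt, f.txt} staged={a.txt}
After op 8 (git add b.txt): modified={c.txt, f.txt} staged={a.txt, b.txt}
After op 9 (git add c.txt): modified={f.txt} staged={a.txt, b.txt, c.txt}
After op 10 (modify a.txt): modified={a.txt, f.txt} staged={a.txt, b.txt, c.txt}
After op 11 (git add a.txt): modified={f.txt} staged={a.txt, b.txt, c.txt}
After op 12 (modify b.txt): modified={b.txt, f.txt} staged={a.txt, b.txt, c.txt}
After op 13 (git add f.txt): modified={b.txt} staged={a.txt, b.txt, c.txt, f.txt}
After op 14 (git reset b.txt): modified={b.txt} staged={a.txt, c.txt, f.txt}
After op 15 (git reset c.txt): modified={b.txt, c.txt} staged={a.txt, f.txt}
After op 16 (modify a.txt): modified={a.txt, b.txt, c.txt} staged={a.txt, f.txt}
After op 17 (git reset f.txt): modified={a.txt, b.txt, c.txt, f.txt} staged={a.txt}
After op 18 (git reset a.txt): modified={a.txt, b.txt, c.txt, f.txt} staged={none}
After op 19 (git add f.txt): modified={a.txt, b.txt, c.txt} staged={f.txt}
After op 20 (modify f.txt): modified={a.txt, b.txt, c.txt, f.txt} staged={f.txt}
After op 21 (git commit): modified={a.txt, b.txt, c.txt, f.txt} staged={none}
After op 22 (git add f.txt): modified={a.txt, b.txt, c.txt} staged={f.txt}
After op 23 (git reset f.txt): modified={a.txt, b.txt, c.txt, f.txt} staged={none}
After op 24 (git add c.txt): modified={a.txt, b.txt, f.txt} staged={c.txt}
After op 25 (git add f.txt): modified={a.txt, b.txt} staged={c.txt, f.txt}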